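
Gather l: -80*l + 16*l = -64*l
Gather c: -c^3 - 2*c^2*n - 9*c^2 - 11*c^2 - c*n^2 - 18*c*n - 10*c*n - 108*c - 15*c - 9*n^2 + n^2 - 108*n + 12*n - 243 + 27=-c^3 + c^2*(-2*n - 20) + c*(-n^2 - 28*n - 123) - 8*n^2 - 96*n - 216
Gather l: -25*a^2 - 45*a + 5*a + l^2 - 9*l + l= -25*a^2 - 40*a + l^2 - 8*l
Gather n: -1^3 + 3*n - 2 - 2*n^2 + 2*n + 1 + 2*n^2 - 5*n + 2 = 0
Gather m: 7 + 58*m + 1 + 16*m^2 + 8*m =16*m^2 + 66*m + 8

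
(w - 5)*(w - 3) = w^2 - 8*w + 15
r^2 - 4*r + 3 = (r - 3)*(r - 1)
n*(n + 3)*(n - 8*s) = n^3 - 8*n^2*s + 3*n^2 - 24*n*s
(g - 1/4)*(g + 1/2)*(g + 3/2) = g^3 + 7*g^2/4 + g/4 - 3/16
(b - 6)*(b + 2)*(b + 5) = b^3 + b^2 - 32*b - 60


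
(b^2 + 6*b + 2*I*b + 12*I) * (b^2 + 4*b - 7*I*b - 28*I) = b^4 + 10*b^3 - 5*I*b^3 + 38*b^2 - 50*I*b^2 + 140*b - 120*I*b + 336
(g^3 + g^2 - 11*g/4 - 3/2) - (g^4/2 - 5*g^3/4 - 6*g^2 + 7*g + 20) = -g^4/2 + 9*g^3/4 + 7*g^2 - 39*g/4 - 43/2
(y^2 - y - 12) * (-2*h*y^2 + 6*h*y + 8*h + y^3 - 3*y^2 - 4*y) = -2*h*y^4 + 8*h*y^3 + 26*h*y^2 - 80*h*y - 96*h + y^5 - 4*y^4 - 13*y^3 + 40*y^2 + 48*y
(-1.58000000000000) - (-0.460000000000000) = -1.12000000000000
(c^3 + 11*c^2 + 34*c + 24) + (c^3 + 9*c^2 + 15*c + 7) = 2*c^3 + 20*c^2 + 49*c + 31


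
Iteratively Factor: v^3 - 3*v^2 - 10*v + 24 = (v - 4)*(v^2 + v - 6) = (v - 4)*(v - 2)*(v + 3)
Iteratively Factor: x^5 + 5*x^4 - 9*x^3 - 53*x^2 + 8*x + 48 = (x - 3)*(x^4 + 8*x^3 + 15*x^2 - 8*x - 16) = (x - 3)*(x + 4)*(x^3 + 4*x^2 - x - 4) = (x - 3)*(x + 4)^2*(x^2 - 1) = (x - 3)*(x - 1)*(x + 4)^2*(x + 1)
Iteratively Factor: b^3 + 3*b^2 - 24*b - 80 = (b + 4)*(b^2 - b - 20) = (b + 4)^2*(b - 5)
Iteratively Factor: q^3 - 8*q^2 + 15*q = (q - 5)*(q^2 - 3*q) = q*(q - 5)*(q - 3)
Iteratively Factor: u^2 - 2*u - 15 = (u - 5)*(u + 3)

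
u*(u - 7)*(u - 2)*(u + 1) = u^4 - 8*u^3 + 5*u^2 + 14*u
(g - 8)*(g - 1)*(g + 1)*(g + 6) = g^4 - 2*g^3 - 49*g^2 + 2*g + 48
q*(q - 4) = q^2 - 4*q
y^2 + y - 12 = (y - 3)*(y + 4)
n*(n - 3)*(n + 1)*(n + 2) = n^4 - 7*n^2 - 6*n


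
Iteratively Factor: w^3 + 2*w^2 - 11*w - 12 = (w + 1)*(w^2 + w - 12) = (w + 1)*(w + 4)*(w - 3)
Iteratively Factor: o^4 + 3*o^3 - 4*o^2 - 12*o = (o + 2)*(o^3 + o^2 - 6*o) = (o - 2)*(o + 2)*(o^2 + 3*o) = o*(o - 2)*(o + 2)*(o + 3)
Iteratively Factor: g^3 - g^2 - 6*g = (g + 2)*(g^2 - 3*g) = g*(g + 2)*(g - 3)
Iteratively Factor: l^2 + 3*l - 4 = (l + 4)*(l - 1)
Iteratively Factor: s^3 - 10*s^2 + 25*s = (s - 5)*(s^2 - 5*s) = (s - 5)^2*(s)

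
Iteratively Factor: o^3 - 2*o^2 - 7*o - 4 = (o - 4)*(o^2 + 2*o + 1) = (o - 4)*(o + 1)*(o + 1)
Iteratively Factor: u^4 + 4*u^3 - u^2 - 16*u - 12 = (u + 2)*(u^3 + 2*u^2 - 5*u - 6) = (u - 2)*(u + 2)*(u^2 + 4*u + 3) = (u - 2)*(u + 2)*(u + 3)*(u + 1)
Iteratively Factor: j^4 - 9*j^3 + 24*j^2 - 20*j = (j - 2)*(j^3 - 7*j^2 + 10*j) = j*(j - 2)*(j^2 - 7*j + 10) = j*(j - 5)*(j - 2)*(j - 2)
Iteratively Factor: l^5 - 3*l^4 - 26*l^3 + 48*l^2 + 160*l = (l)*(l^4 - 3*l^3 - 26*l^2 + 48*l + 160) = l*(l - 4)*(l^3 + l^2 - 22*l - 40) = l*(l - 4)*(l + 4)*(l^2 - 3*l - 10) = l*(l - 5)*(l - 4)*(l + 4)*(l + 2)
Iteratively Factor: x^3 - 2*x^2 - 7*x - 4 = (x + 1)*(x^2 - 3*x - 4) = (x - 4)*(x + 1)*(x + 1)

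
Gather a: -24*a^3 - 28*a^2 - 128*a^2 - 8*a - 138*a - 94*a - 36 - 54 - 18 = -24*a^3 - 156*a^2 - 240*a - 108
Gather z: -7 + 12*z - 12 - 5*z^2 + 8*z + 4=-5*z^2 + 20*z - 15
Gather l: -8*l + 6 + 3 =9 - 8*l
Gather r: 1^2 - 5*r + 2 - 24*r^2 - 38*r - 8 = -24*r^2 - 43*r - 5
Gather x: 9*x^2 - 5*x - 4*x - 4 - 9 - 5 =9*x^2 - 9*x - 18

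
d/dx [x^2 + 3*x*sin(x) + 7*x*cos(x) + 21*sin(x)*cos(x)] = -7*x*sin(x) + 3*x*cos(x) + 2*x + 3*sin(x) + 7*cos(x) + 21*cos(2*x)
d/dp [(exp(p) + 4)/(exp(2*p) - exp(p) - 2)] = (-(exp(p) + 4)*(2*exp(p) - 1) + exp(2*p) - exp(p) - 2)*exp(p)/(-exp(2*p) + exp(p) + 2)^2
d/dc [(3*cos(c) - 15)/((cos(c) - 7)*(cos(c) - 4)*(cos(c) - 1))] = 3*(243*cos(c) - 27*cos(2*c) + cos(3*c) - 361)*sin(c)/(2*(cos(c) - 7)^2*(cos(c) - 4)^2*(cos(c) - 1)^2)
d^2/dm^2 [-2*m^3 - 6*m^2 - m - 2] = -12*m - 12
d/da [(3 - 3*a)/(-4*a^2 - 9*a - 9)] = 6*(-2*a^2 + 4*a + 9)/(16*a^4 + 72*a^3 + 153*a^2 + 162*a + 81)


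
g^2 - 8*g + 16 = (g - 4)^2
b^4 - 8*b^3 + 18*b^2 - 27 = (b - 3)^3*(b + 1)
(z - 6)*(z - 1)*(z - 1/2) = z^3 - 15*z^2/2 + 19*z/2 - 3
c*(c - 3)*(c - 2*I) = c^3 - 3*c^2 - 2*I*c^2 + 6*I*c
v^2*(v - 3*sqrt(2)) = v^3 - 3*sqrt(2)*v^2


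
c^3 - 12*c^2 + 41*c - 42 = (c - 7)*(c - 3)*(c - 2)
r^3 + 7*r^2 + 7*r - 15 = (r - 1)*(r + 3)*(r + 5)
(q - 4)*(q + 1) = q^2 - 3*q - 4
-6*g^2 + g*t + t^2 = (-2*g + t)*(3*g + t)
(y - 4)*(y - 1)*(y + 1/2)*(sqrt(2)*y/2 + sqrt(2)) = sqrt(2)*y^4/2 - 5*sqrt(2)*y^3/4 - 15*sqrt(2)*y^2/4 + 5*sqrt(2)*y/2 + 2*sqrt(2)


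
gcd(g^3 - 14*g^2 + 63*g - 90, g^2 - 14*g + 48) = g - 6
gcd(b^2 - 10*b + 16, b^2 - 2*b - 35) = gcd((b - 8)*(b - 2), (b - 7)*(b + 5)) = 1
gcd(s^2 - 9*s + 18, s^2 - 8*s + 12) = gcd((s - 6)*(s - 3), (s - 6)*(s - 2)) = s - 6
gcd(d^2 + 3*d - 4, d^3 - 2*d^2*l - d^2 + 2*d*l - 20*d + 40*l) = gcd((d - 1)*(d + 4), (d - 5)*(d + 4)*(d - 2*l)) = d + 4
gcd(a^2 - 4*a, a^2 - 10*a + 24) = a - 4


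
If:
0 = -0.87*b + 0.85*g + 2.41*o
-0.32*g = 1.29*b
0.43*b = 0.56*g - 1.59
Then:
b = -0.59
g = 2.38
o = -1.05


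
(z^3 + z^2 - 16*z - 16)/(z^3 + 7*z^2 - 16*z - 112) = (z + 1)/(z + 7)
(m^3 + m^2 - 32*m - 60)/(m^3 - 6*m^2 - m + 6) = (m^2 + 7*m + 10)/(m^2 - 1)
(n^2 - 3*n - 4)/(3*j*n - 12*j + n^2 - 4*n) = (n + 1)/(3*j + n)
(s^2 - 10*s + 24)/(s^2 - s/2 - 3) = 2*(-s^2 + 10*s - 24)/(-2*s^2 + s + 6)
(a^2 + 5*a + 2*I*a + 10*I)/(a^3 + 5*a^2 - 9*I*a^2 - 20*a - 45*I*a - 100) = (a + 2*I)/(a^2 - 9*I*a - 20)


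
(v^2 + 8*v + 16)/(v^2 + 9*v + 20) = (v + 4)/(v + 5)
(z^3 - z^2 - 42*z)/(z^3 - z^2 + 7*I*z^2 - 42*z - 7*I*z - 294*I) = z/(z + 7*I)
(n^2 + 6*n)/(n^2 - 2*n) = (n + 6)/(n - 2)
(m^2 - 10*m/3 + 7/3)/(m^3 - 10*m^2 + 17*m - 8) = (m - 7/3)/(m^2 - 9*m + 8)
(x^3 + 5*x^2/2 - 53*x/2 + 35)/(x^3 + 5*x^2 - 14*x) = (x - 5/2)/x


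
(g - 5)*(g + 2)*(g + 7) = g^3 + 4*g^2 - 31*g - 70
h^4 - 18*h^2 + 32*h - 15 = (h - 3)*(h - 1)^2*(h + 5)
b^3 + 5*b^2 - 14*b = b*(b - 2)*(b + 7)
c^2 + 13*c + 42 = (c + 6)*(c + 7)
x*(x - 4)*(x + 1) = x^3 - 3*x^2 - 4*x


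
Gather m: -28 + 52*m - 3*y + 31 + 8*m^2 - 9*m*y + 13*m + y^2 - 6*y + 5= 8*m^2 + m*(65 - 9*y) + y^2 - 9*y + 8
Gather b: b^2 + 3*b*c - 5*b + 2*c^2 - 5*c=b^2 + b*(3*c - 5) + 2*c^2 - 5*c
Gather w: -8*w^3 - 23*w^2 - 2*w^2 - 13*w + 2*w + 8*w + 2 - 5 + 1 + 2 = -8*w^3 - 25*w^2 - 3*w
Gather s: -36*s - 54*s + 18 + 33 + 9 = 60 - 90*s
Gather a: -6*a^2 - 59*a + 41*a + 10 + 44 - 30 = -6*a^2 - 18*a + 24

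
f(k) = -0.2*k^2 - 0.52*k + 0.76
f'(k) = -0.4*k - 0.52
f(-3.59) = 0.05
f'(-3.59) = 0.92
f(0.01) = 0.75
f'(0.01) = -0.52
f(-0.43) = 0.95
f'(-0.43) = -0.35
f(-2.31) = 0.89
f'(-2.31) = 0.40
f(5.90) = -9.27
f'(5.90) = -2.88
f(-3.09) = 0.46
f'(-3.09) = 0.72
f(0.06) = 0.73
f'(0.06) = -0.54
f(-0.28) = 0.89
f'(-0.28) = -0.41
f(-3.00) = 0.52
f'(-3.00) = 0.68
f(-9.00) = -10.76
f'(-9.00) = 3.08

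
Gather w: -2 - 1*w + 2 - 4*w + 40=40 - 5*w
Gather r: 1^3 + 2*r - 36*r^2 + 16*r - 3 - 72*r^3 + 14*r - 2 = -72*r^3 - 36*r^2 + 32*r - 4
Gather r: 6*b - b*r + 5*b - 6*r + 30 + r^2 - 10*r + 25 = 11*b + r^2 + r*(-b - 16) + 55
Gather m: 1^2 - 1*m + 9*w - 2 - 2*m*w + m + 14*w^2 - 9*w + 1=-2*m*w + 14*w^2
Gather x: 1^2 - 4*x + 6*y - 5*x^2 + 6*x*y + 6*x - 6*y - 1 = -5*x^2 + x*(6*y + 2)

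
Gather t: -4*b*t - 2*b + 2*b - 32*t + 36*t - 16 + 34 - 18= t*(4 - 4*b)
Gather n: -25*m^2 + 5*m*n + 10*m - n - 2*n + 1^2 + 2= -25*m^2 + 10*m + n*(5*m - 3) + 3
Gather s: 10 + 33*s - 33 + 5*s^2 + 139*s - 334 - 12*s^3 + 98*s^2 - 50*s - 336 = -12*s^3 + 103*s^2 + 122*s - 693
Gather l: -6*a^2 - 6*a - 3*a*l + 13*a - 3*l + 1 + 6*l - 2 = -6*a^2 + 7*a + l*(3 - 3*a) - 1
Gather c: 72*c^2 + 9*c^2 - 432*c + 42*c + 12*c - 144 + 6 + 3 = 81*c^2 - 378*c - 135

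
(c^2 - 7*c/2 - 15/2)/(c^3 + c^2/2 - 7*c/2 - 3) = (c - 5)/(c^2 - c - 2)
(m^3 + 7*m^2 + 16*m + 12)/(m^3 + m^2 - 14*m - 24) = (m + 2)/(m - 4)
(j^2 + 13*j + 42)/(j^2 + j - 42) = (j + 6)/(j - 6)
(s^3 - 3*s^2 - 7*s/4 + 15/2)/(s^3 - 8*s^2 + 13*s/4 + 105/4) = (s - 2)/(s - 7)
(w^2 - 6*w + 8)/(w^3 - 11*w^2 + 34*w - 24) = (w - 2)/(w^2 - 7*w + 6)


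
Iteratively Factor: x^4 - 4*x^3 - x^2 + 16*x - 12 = (x - 2)*(x^3 - 2*x^2 - 5*x + 6) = (x - 2)*(x + 2)*(x^2 - 4*x + 3) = (x - 2)*(x - 1)*(x + 2)*(x - 3)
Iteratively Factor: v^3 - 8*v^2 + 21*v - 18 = (v - 2)*(v^2 - 6*v + 9) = (v - 3)*(v - 2)*(v - 3)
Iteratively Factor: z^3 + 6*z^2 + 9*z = (z + 3)*(z^2 + 3*z) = (z + 3)^2*(z)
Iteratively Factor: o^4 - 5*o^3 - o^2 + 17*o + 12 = (o - 3)*(o^3 - 2*o^2 - 7*o - 4) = (o - 4)*(o - 3)*(o^2 + 2*o + 1) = (o - 4)*(o - 3)*(o + 1)*(o + 1)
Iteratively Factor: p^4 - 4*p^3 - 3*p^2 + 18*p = (p - 3)*(p^3 - p^2 - 6*p) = p*(p - 3)*(p^2 - p - 6) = p*(p - 3)*(p + 2)*(p - 3)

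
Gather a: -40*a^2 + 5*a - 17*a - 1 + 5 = -40*a^2 - 12*a + 4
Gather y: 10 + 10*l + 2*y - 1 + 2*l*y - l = 9*l + y*(2*l + 2) + 9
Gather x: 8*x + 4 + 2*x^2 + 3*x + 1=2*x^2 + 11*x + 5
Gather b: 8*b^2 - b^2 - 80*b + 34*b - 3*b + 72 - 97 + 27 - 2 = 7*b^2 - 49*b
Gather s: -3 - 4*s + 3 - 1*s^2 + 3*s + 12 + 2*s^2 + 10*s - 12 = s^2 + 9*s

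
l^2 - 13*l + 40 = (l - 8)*(l - 5)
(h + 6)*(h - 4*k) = h^2 - 4*h*k + 6*h - 24*k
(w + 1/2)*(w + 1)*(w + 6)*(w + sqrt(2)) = w^4 + sqrt(2)*w^3 + 15*w^3/2 + 19*w^2/2 + 15*sqrt(2)*w^2/2 + 3*w + 19*sqrt(2)*w/2 + 3*sqrt(2)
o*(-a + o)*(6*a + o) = -6*a^2*o + 5*a*o^2 + o^3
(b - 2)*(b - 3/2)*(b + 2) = b^3 - 3*b^2/2 - 4*b + 6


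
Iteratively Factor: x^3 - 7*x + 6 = (x - 2)*(x^2 + 2*x - 3) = (x - 2)*(x + 3)*(x - 1)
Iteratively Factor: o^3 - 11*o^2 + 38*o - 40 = (o - 2)*(o^2 - 9*o + 20) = (o - 4)*(o - 2)*(o - 5)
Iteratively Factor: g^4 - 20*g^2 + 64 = (g - 4)*(g^3 + 4*g^2 - 4*g - 16) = (g - 4)*(g + 2)*(g^2 + 2*g - 8) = (g - 4)*(g - 2)*(g + 2)*(g + 4)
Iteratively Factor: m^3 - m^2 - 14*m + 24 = (m - 2)*(m^2 + m - 12) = (m - 3)*(m - 2)*(m + 4)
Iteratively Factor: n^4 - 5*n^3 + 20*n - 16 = (n - 4)*(n^3 - n^2 - 4*n + 4) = (n - 4)*(n + 2)*(n^2 - 3*n + 2) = (n - 4)*(n - 1)*(n + 2)*(n - 2)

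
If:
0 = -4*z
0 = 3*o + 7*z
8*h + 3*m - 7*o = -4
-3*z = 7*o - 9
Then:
No Solution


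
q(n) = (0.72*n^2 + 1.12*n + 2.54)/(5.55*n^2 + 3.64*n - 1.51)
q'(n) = (-11.1*n - 3.64)*(0.72*n^2 + 1.12*n + 2.54)/(5.55*n^2 + 3.64*n - 1.51)^2 + (1.44*n + 1.12)/(5.55*n^2 + 3.64*n - 1.51) = (-3.5952*n^2 - 30.3684*n - 10.9368)/(30.8025*n^4 + 40.404*n^3 - 3.5114*n^2 - 10.9928*n + 2.2801)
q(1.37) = 0.39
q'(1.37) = -0.31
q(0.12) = -2.70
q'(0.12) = -14.83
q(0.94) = 0.62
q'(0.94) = -0.92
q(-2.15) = 0.21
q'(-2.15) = 0.14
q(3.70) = 0.19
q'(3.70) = -0.02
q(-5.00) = 0.13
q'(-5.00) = 0.00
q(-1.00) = 5.35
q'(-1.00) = 98.98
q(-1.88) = 0.26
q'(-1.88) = 0.26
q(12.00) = 0.14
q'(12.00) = -0.00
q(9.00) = 0.15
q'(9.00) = -0.00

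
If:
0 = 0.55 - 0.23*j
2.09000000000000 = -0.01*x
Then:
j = 2.39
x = -209.00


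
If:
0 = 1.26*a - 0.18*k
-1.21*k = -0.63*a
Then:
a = 0.00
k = 0.00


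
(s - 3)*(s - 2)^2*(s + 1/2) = s^4 - 13*s^3/2 + 25*s^2/2 - 4*s - 6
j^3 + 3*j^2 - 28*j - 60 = (j - 5)*(j + 2)*(j + 6)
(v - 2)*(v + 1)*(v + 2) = v^3 + v^2 - 4*v - 4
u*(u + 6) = u^2 + 6*u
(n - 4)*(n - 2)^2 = n^3 - 8*n^2 + 20*n - 16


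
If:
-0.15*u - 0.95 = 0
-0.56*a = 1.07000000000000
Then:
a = -1.91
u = -6.33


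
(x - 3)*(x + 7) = x^2 + 4*x - 21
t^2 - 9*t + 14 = (t - 7)*(t - 2)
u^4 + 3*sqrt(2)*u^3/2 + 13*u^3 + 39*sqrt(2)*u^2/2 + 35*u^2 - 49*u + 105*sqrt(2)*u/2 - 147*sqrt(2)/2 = (u - 1)*(u + 7)^2*(u + 3*sqrt(2)/2)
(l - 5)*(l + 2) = l^2 - 3*l - 10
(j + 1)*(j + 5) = j^2 + 6*j + 5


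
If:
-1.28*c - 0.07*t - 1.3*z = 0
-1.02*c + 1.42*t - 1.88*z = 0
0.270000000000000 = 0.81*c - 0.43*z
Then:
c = 0.22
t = -0.12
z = -0.21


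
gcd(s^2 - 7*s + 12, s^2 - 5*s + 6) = s - 3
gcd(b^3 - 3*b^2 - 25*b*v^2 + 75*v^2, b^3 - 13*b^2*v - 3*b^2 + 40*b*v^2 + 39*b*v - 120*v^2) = -b^2 + 5*b*v + 3*b - 15*v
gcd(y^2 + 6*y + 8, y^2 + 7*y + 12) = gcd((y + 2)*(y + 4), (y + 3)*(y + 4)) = y + 4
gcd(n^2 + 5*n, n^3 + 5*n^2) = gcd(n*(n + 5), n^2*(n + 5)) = n^2 + 5*n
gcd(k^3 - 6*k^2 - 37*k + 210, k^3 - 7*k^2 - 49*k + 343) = k - 7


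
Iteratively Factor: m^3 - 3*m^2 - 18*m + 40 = (m - 2)*(m^2 - m - 20) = (m - 5)*(m - 2)*(m + 4)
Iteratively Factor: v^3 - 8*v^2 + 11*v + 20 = (v + 1)*(v^2 - 9*v + 20) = (v - 5)*(v + 1)*(v - 4)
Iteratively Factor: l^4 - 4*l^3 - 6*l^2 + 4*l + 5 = (l - 1)*(l^3 - 3*l^2 - 9*l - 5) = (l - 1)*(l + 1)*(l^2 - 4*l - 5) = (l - 1)*(l + 1)^2*(l - 5)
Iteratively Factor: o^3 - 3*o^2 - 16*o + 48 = (o + 4)*(o^2 - 7*o + 12) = (o - 4)*(o + 4)*(o - 3)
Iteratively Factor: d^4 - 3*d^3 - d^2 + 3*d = (d - 3)*(d^3 - d) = (d - 3)*(d + 1)*(d^2 - d) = d*(d - 3)*(d + 1)*(d - 1)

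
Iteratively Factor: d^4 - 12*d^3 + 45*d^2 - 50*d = (d)*(d^3 - 12*d^2 + 45*d - 50) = d*(d - 2)*(d^2 - 10*d + 25) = d*(d - 5)*(d - 2)*(d - 5)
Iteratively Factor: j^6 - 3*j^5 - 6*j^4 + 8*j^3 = (j)*(j^5 - 3*j^4 - 6*j^3 + 8*j^2) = j*(j - 4)*(j^4 + j^3 - 2*j^2) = j^2*(j - 4)*(j^3 + j^2 - 2*j) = j^2*(j - 4)*(j - 1)*(j^2 + 2*j) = j^2*(j - 4)*(j - 1)*(j + 2)*(j)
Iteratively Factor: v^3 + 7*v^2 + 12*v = (v + 4)*(v^2 + 3*v) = (v + 3)*(v + 4)*(v)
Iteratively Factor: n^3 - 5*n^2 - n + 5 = (n + 1)*(n^2 - 6*n + 5) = (n - 1)*(n + 1)*(n - 5)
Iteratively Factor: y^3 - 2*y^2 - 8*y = (y + 2)*(y^2 - 4*y) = y*(y + 2)*(y - 4)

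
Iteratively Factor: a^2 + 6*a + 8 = (a + 4)*(a + 2)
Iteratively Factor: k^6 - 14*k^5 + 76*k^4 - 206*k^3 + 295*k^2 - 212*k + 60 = (k - 1)*(k^5 - 13*k^4 + 63*k^3 - 143*k^2 + 152*k - 60) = (k - 2)*(k - 1)*(k^4 - 11*k^3 + 41*k^2 - 61*k + 30) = (k - 3)*(k - 2)*(k - 1)*(k^3 - 8*k^2 + 17*k - 10) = (k - 3)*(k - 2)^2*(k - 1)*(k^2 - 6*k + 5) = (k - 3)*(k - 2)^2*(k - 1)^2*(k - 5)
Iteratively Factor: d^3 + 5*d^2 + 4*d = (d + 4)*(d^2 + d) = d*(d + 4)*(d + 1)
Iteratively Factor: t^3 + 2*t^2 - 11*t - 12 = (t + 1)*(t^2 + t - 12) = (t - 3)*(t + 1)*(t + 4)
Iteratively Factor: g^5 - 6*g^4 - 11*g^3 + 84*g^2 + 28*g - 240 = (g + 2)*(g^4 - 8*g^3 + 5*g^2 + 74*g - 120) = (g - 4)*(g + 2)*(g^3 - 4*g^2 - 11*g + 30) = (g - 4)*(g - 2)*(g + 2)*(g^2 - 2*g - 15) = (g - 5)*(g - 4)*(g - 2)*(g + 2)*(g + 3)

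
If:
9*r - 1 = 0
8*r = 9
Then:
No Solution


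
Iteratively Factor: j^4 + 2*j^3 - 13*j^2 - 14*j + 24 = (j - 3)*(j^3 + 5*j^2 + 2*j - 8) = (j - 3)*(j - 1)*(j^2 + 6*j + 8) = (j - 3)*(j - 1)*(j + 4)*(j + 2)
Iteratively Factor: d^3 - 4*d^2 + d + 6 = (d - 3)*(d^2 - d - 2) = (d - 3)*(d - 2)*(d + 1)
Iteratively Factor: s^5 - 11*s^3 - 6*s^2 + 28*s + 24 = (s - 2)*(s^4 + 2*s^3 - 7*s^2 - 20*s - 12) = (s - 3)*(s - 2)*(s^3 + 5*s^2 + 8*s + 4) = (s - 3)*(s - 2)*(s + 2)*(s^2 + 3*s + 2) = (s - 3)*(s - 2)*(s + 2)^2*(s + 1)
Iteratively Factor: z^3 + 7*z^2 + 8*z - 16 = (z + 4)*(z^2 + 3*z - 4) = (z - 1)*(z + 4)*(z + 4)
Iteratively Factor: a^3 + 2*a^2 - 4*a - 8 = (a + 2)*(a^2 - 4) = (a + 2)^2*(a - 2)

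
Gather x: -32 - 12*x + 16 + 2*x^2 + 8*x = 2*x^2 - 4*x - 16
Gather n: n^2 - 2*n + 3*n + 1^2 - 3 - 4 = n^2 + n - 6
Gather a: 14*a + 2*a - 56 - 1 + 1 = 16*a - 56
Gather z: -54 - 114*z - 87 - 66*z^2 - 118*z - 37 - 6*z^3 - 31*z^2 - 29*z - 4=-6*z^3 - 97*z^2 - 261*z - 182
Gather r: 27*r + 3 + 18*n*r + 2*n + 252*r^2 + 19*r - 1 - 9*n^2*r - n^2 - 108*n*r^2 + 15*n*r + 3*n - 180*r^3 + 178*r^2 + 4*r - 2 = -n^2 + 5*n - 180*r^3 + r^2*(430 - 108*n) + r*(-9*n^2 + 33*n + 50)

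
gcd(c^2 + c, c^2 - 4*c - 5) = c + 1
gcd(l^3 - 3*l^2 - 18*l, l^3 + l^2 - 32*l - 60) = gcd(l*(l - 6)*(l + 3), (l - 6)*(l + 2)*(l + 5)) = l - 6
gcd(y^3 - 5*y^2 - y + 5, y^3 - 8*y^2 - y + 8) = y^2 - 1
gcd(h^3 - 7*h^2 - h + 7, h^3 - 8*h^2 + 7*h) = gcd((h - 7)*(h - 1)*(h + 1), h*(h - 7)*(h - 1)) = h^2 - 8*h + 7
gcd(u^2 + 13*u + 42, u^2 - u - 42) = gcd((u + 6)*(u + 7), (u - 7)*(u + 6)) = u + 6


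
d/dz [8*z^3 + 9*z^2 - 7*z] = 24*z^2 + 18*z - 7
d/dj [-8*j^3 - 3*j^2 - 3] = 6*j*(-4*j - 1)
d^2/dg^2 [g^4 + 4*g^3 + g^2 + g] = 12*g^2 + 24*g + 2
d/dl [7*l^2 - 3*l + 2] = 14*l - 3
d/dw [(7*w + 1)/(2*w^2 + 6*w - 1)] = (-14*w^2 - 4*w - 13)/(4*w^4 + 24*w^3 + 32*w^2 - 12*w + 1)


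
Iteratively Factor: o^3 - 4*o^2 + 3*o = (o)*(o^2 - 4*o + 3) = o*(o - 1)*(o - 3)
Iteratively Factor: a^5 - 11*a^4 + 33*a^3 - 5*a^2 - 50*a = (a + 1)*(a^4 - 12*a^3 + 45*a^2 - 50*a) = (a - 5)*(a + 1)*(a^3 - 7*a^2 + 10*a) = a*(a - 5)*(a + 1)*(a^2 - 7*a + 10) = a*(a - 5)^2*(a + 1)*(a - 2)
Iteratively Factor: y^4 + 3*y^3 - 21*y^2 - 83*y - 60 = (y + 1)*(y^3 + 2*y^2 - 23*y - 60) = (y - 5)*(y + 1)*(y^2 + 7*y + 12) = (y - 5)*(y + 1)*(y + 4)*(y + 3)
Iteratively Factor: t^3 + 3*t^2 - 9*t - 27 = (t - 3)*(t^2 + 6*t + 9) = (t - 3)*(t + 3)*(t + 3)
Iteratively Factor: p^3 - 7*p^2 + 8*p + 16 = (p + 1)*(p^2 - 8*p + 16) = (p - 4)*(p + 1)*(p - 4)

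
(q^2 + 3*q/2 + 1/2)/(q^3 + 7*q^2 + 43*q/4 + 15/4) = 2*(q + 1)/(2*q^2 + 13*q + 15)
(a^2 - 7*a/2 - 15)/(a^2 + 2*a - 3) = (a^2 - 7*a/2 - 15)/(a^2 + 2*a - 3)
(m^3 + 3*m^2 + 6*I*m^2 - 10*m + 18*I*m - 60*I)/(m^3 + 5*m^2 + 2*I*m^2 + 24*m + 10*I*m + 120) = (m - 2)/(m - 4*I)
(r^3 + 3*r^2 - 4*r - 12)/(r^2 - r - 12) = (r^2 - 4)/(r - 4)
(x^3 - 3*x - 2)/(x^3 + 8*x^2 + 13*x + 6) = (x - 2)/(x + 6)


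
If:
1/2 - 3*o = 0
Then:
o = 1/6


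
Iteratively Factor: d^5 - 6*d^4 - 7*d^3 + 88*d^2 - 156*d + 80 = (d - 2)*(d^4 - 4*d^3 - 15*d^2 + 58*d - 40) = (d - 2)*(d - 1)*(d^3 - 3*d^2 - 18*d + 40) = (d - 2)^2*(d - 1)*(d^2 - d - 20) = (d - 2)^2*(d - 1)*(d + 4)*(d - 5)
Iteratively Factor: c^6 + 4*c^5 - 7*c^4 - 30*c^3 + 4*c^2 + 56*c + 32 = (c + 2)*(c^5 + 2*c^4 - 11*c^3 - 8*c^2 + 20*c + 16) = (c + 2)*(c + 4)*(c^4 - 2*c^3 - 3*c^2 + 4*c + 4) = (c - 2)*(c + 2)*(c + 4)*(c^3 - 3*c - 2) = (c - 2)*(c + 1)*(c + 2)*(c + 4)*(c^2 - c - 2) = (c - 2)*(c + 1)^2*(c + 2)*(c + 4)*(c - 2)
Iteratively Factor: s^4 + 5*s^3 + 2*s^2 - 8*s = (s - 1)*(s^3 + 6*s^2 + 8*s) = (s - 1)*(s + 2)*(s^2 + 4*s) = (s - 1)*(s + 2)*(s + 4)*(s)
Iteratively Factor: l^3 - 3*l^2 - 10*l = (l - 5)*(l^2 + 2*l) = (l - 5)*(l + 2)*(l)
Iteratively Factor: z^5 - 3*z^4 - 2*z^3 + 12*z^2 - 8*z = (z)*(z^4 - 3*z^3 - 2*z^2 + 12*z - 8) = z*(z - 2)*(z^3 - z^2 - 4*z + 4) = z*(z - 2)*(z - 1)*(z^2 - 4) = z*(z - 2)^2*(z - 1)*(z + 2)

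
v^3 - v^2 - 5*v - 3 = (v - 3)*(v + 1)^2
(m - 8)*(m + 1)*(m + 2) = m^3 - 5*m^2 - 22*m - 16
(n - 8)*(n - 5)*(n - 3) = n^3 - 16*n^2 + 79*n - 120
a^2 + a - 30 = (a - 5)*(a + 6)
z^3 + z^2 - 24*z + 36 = (z - 3)*(z - 2)*(z + 6)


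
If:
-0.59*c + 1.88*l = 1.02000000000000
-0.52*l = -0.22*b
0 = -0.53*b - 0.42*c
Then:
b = 0.66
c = -0.84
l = 0.28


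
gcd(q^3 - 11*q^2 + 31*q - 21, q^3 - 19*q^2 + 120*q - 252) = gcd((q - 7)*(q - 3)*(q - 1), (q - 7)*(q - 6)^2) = q - 7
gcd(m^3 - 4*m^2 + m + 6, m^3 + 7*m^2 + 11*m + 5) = m + 1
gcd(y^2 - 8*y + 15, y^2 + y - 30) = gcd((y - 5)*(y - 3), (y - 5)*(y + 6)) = y - 5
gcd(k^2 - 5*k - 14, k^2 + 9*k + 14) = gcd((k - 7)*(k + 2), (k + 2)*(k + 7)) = k + 2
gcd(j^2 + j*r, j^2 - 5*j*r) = j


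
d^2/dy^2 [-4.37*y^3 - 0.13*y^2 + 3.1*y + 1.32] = -26.22*y - 0.26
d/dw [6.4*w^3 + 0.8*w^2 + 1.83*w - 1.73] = 19.2*w^2 + 1.6*w + 1.83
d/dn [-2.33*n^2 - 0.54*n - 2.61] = -4.66*n - 0.54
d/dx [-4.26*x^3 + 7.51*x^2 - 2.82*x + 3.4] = -12.78*x^2 + 15.02*x - 2.82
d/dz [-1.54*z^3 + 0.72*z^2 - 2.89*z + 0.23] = -4.62*z^2 + 1.44*z - 2.89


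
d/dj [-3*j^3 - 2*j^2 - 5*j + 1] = -9*j^2 - 4*j - 5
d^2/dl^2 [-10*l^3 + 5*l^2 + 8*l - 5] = 10 - 60*l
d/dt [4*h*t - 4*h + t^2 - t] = 4*h + 2*t - 1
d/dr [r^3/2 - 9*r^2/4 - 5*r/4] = 3*r^2/2 - 9*r/2 - 5/4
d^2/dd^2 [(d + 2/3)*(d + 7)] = 2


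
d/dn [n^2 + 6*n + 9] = 2*n + 6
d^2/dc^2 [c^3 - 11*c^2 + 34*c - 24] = 6*c - 22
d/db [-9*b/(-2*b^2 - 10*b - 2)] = 9*(1 - b^2)/(2*(b^4 + 10*b^3 + 27*b^2 + 10*b + 1))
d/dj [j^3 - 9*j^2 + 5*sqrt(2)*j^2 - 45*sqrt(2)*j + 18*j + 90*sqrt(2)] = 3*j^2 - 18*j + 10*sqrt(2)*j - 45*sqrt(2) + 18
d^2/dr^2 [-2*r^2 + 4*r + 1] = -4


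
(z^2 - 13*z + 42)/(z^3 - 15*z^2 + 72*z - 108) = (z - 7)/(z^2 - 9*z + 18)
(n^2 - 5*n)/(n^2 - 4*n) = (n - 5)/(n - 4)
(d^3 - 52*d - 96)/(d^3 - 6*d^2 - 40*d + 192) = (d + 2)/(d - 4)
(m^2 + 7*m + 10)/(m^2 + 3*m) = (m^2 + 7*m + 10)/(m*(m + 3))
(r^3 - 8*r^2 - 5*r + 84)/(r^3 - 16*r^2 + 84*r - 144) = (r^2 - 4*r - 21)/(r^2 - 12*r + 36)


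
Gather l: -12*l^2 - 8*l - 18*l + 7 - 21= -12*l^2 - 26*l - 14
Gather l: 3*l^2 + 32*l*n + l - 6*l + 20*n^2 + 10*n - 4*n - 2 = 3*l^2 + l*(32*n - 5) + 20*n^2 + 6*n - 2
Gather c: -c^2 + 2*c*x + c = -c^2 + c*(2*x + 1)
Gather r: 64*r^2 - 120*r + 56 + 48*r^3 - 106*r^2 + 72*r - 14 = 48*r^3 - 42*r^2 - 48*r + 42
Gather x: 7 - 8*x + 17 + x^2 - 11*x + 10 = x^2 - 19*x + 34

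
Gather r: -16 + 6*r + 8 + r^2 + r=r^2 + 7*r - 8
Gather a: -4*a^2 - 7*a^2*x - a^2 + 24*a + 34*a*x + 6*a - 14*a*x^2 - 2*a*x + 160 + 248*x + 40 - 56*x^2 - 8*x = a^2*(-7*x - 5) + a*(-14*x^2 + 32*x + 30) - 56*x^2 + 240*x + 200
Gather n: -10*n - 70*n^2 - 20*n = -70*n^2 - 30*n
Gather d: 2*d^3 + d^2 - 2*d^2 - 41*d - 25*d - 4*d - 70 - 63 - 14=2*d^3 - d^2 - 70*d - 147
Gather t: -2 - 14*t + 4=2 - 14*t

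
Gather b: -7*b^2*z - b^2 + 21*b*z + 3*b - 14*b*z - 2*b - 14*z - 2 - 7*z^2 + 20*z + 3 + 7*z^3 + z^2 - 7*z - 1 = b^2*(-7*z - 1) + b*(7*z + 1) + 7*z^3 - 6*z^2 - z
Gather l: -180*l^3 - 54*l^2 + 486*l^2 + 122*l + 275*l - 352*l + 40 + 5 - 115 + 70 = -180*l^3 + 432*l^2 + 45*l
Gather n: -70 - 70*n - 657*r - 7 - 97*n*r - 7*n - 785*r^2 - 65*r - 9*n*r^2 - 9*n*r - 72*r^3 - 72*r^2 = n*(-9*r^2 - 106*r - 77) - 72*r^3 - 857*r^2 - 722*r - 77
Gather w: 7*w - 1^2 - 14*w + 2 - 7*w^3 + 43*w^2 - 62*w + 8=-7*w^3 + 43*w^2 - 69*w + 9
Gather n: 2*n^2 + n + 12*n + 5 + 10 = 2*n^2 + 13*n + 15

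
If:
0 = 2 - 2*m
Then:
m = 1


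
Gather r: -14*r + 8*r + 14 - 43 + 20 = -6*r - 9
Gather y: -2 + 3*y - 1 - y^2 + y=-y^2 + 4*y - 3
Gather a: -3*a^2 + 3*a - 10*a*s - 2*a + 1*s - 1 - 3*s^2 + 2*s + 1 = -3*a^2 + a*(1 - 10*s) - 3*s^2 + 3*s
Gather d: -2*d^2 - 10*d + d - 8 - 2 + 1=-2*d^2 - 9*d - 9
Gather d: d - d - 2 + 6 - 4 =0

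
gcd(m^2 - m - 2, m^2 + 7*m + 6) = m + 1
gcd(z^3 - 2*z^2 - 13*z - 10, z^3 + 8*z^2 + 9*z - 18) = 1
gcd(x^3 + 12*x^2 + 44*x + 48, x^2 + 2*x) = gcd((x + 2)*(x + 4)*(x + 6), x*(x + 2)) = x + 2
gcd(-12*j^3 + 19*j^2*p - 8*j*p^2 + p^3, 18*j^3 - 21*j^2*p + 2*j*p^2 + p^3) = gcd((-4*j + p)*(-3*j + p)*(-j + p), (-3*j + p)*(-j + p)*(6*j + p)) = 3*j^2 - 4*j*p + p^2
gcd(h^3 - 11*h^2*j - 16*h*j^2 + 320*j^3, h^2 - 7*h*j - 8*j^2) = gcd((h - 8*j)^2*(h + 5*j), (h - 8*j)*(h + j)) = h - 8*j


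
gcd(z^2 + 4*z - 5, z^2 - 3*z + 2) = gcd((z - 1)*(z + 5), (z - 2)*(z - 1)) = z - 1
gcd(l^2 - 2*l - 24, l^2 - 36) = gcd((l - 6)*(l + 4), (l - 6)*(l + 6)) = l - 6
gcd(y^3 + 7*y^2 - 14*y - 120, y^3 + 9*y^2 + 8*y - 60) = y^2 + 11*y + 30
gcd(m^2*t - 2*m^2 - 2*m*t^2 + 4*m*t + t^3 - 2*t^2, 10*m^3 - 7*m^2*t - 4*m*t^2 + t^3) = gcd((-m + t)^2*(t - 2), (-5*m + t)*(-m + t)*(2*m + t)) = -m + t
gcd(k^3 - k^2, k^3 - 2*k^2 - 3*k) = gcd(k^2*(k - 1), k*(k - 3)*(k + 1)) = k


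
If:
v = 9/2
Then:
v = 9/2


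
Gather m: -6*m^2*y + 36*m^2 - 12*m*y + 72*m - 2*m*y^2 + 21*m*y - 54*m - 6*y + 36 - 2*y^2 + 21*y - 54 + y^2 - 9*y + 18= m^2*(36 - 6*y) + m*(-2*y^2 + 9*y + 18) - y^2 + 6*y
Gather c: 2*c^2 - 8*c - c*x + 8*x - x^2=2*c^2 + c*(-x - 8) - x^2 + 8*x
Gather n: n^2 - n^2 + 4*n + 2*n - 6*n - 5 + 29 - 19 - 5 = 0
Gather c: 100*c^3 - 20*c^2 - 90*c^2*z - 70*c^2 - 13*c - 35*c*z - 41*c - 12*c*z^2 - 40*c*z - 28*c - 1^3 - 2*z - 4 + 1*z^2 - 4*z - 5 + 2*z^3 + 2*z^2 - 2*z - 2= 100*c^3 + c^2*(-90*z - 90) + c*(-12*z^2 - 75*z - 82) + 2*z^3 + 3*z^2 - 8*z - 12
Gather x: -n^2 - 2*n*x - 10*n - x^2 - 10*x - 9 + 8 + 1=-n^2 - 10*n - x^2 + x*(-2*n - 10)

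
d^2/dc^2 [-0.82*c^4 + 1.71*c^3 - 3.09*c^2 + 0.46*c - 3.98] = -9.84*c^2 + 10.26*c - 6.18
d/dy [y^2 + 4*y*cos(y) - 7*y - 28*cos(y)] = -4*y*sin(y) + 2*y + 28*sin(y) + 4*cos(y) - 7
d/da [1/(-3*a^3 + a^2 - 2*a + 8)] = (9*a^2 - 2*a + 2)/(3*a^3 - a^2 + 2*a - 8)^2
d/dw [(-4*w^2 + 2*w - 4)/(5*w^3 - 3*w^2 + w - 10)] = 2*(10*w^4 - 10*w^3 + 31*w^2 + 28*w - 8)/(25*w^6 - 30*w^5 + 19*w^4 - 106*w^3 + 61*w^2 - 20*w + 100)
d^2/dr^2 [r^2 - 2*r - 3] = 2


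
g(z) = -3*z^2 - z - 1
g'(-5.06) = 29.36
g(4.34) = -61.85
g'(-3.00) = 17.00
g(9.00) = -253.00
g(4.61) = -69.37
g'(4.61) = -28.66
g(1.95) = -14.36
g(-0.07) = -0.94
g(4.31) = -61.04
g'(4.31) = -26.86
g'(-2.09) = 11.54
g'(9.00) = -55.00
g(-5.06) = -72.75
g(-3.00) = -25.00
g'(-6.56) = 38.36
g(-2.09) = -12.01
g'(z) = -6*z - 1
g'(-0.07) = -0.58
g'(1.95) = -12.70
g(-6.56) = -123.54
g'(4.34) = -27.04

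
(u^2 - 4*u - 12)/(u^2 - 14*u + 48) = (u + 2)/(u - 8)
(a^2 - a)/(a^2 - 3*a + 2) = a/(a - 2)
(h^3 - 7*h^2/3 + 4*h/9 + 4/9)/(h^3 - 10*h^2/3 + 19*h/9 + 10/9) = (3*h - 2)/(3*h - 5)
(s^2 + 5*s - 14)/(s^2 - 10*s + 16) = (s + 7)/(s - 8)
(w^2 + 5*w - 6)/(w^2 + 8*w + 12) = (w - 1)/(w + 2)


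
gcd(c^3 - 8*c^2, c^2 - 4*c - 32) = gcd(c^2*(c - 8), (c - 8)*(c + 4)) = c - 8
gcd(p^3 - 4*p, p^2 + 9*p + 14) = p + 2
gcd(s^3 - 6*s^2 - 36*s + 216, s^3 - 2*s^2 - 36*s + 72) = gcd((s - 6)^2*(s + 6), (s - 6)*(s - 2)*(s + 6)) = s^2 - 36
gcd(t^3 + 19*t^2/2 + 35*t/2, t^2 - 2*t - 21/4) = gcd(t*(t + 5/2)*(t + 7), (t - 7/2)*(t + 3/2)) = 1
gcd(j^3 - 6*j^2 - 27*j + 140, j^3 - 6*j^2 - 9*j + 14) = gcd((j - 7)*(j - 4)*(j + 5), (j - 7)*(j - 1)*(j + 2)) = j - 7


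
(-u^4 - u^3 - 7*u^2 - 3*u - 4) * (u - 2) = -u^5 + u^4 - 5*u^3 + 11*u^2 + 2*u + 8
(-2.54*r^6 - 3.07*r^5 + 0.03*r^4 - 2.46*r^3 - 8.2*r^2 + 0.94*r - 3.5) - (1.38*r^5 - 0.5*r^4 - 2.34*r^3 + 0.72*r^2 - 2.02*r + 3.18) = -2.54*r^6 - 4.45*r^5 + 0.53*r^4 - 0.12*r^3 - 8.92*r^2 + 2.96*r - 6.68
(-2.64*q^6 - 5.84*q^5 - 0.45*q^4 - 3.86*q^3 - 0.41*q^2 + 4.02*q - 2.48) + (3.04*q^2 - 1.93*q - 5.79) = -2.64*q^6 - 5.84*q^5 - 0.45*q^4 - 3.86*q^3 + 2.63*q^2 + 2.09*q - 8.27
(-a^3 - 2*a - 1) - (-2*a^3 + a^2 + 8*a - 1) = a^3 - a^2 - 10*a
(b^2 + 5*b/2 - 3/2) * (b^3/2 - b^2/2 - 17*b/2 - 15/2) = b^5/2 + 3*b^4/4 - 21*b^3/2 - 28*b^2 - 6*b + 45/4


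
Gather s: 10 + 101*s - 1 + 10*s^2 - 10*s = 10*s^2 + 91*s + 9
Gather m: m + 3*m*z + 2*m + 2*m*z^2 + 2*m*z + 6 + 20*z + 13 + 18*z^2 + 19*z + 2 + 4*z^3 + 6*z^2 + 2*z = m*(2*z^2 + 5*z + 3) + 4*z^3 + 24*z^2 + 41*z + 21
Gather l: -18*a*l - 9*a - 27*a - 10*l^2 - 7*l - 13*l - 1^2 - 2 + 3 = -36*a - 10*l^2 + l*(-18*a - 20)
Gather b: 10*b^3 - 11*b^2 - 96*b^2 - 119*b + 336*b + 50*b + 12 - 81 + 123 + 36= 10*b^3 - 107*b^2 + 267*b + 90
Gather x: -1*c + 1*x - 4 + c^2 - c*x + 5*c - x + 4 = c^2 - c*x + 4*c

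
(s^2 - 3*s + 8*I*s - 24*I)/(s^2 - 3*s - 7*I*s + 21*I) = (s + 8*I)/(s - 7*I)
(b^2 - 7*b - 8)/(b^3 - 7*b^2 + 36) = (b^2 - 7*b - 8)/(b^3 - 7*b^2 + 36)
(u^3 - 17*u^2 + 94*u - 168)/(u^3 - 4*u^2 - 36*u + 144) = (u - 7)/(u + 6)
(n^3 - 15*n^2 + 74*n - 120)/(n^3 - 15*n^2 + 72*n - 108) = (n^2 - 9*n + 20)/(n^2 - 9*n + 18)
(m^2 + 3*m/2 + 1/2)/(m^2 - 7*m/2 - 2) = (m + 1)/(m - 4)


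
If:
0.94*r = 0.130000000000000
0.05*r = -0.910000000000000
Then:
No Solution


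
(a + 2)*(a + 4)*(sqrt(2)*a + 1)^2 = 2*a^4 + 2*sqrt(2)*a^3 + 12*a^3 + 12*sqrt(2)*a^2 + 17*a^2 + 6*a + 16*sqrt(2)*a + 8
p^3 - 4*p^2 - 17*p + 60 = (p - 5)*(p - 3)*(p + 4)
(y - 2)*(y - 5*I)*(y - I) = y^3 - 2*y^2 - 6*I*y^2 - 5*y + 12*I*y + 10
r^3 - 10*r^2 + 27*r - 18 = (r - 6)*(r - 3)*(r - 1)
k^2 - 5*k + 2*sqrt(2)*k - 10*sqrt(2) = (k - 5)*(k + 2*sqrt(2))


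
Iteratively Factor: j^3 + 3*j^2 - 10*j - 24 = (j - 3)*(j^2 + 6*j + 8) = (j - 3)*(j + 4)*(j + 2)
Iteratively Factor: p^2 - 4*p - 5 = (p - 5)*(p + 1)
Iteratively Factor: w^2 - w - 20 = (w + 4)*(w - 5)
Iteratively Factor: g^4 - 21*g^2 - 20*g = (g + 4)*(g^3 - 4*g^2 - 5*g) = g*(g + 4)*(g^2 - 4*g - 5) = g*(g + 1)*(g + 4)*(g - 5)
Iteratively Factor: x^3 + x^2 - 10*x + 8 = (x - 1)*(x^2 + 2*x - 8) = (x - 1)*(x + 4)*(x - 2)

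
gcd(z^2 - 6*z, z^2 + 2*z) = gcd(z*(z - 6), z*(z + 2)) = z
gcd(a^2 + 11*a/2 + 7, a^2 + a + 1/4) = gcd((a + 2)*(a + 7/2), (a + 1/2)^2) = 1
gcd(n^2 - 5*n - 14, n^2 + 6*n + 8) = n + 2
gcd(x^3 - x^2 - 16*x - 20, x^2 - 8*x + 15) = x - 5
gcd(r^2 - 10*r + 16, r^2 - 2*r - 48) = r - 8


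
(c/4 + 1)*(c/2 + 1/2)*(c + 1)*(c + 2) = c^4/8 + c^3 + 21*c^2/8 + 11*c/4 + 1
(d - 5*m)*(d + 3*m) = d^2 - 2*d*m - 15*m^2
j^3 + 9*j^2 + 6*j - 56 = (j - 2)*(j + 4)*(j + 7)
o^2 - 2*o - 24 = (o - 6)*(o + 4)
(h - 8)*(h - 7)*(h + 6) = h^3 - 9*h^2 - 34*h + 336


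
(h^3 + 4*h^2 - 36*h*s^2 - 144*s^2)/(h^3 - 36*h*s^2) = (h + 4)/h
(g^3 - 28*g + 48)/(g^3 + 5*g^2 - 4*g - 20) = (g^2 + 2*g - 24)/(g^2 + 7*g + 10)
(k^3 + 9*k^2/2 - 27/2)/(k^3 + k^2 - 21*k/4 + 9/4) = 2*(k + 3)/(2*k - 1)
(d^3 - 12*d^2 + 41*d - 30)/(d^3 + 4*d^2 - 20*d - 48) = (d^3 - 12*d^2 + 41*d - 30)/(d^3 + 4*d^2 - 20*d - 48)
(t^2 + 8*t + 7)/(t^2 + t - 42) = (t + 1)/(t - 6)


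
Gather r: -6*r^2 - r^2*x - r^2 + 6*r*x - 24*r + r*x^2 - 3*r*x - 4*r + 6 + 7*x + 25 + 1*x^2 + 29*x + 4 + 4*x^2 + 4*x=r^2*(-x - 7) + r*(x^2 + 3*x - 28) + 5*x^2 + 40*x + 35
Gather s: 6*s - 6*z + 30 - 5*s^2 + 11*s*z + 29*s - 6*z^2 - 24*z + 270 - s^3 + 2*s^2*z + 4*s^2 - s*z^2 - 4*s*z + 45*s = -s^3 + s^2*(2*z - 1) + s*(-z^2 + 7*z + 80) - 6*z^2 - 30*z + 300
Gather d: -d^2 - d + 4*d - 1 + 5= -d^2 + 3*d + 4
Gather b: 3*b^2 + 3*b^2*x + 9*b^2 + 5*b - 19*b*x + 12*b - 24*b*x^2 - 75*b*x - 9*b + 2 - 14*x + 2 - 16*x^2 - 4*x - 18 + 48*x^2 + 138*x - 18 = b^2*(3*x + 12) + b*(-24*x^2 - 94*x + 8) + 32*x^2 + 120*x - 32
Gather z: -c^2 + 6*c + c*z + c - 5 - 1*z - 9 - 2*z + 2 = -c^2 + 7*c + z*(c - 3) - 12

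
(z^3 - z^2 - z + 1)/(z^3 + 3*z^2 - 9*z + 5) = (z + 1)/(z + 5)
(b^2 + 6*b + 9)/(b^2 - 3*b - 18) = (b + 3)/(b - 6)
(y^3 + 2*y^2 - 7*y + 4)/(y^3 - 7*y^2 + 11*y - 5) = (y + 4)/(y - 5)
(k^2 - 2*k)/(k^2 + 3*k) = (k - 2)/(k + 3)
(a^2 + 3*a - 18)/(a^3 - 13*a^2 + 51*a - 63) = (a + 6)/(a^2 - 10*a + 21)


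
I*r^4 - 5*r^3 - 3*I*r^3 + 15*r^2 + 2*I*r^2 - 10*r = r*(r - 2)*(r + 5*I)*(I*r - I)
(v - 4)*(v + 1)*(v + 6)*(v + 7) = v^4 + 10*v^3 - v^2 - 178*v - 168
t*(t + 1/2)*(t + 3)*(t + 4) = t^4 + 15*t^3/2 + 31*t^2/2 + 6*t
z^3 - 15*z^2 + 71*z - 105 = (z - 7)*(z - 5)*(z - 3)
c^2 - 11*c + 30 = (c - 6)*(c - 5)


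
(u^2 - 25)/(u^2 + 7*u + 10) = (u - 5)/(u + 2)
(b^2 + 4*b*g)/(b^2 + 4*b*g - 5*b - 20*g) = b/(b - 5)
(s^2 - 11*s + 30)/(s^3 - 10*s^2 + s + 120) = (s - 6)/(s^2 - 5*s - 24)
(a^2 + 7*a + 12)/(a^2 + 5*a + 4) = (a + 3)/(a + 1)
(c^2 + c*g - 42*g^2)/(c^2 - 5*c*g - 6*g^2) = (c + 7*g)/(c + g)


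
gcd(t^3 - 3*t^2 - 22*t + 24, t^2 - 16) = t + 4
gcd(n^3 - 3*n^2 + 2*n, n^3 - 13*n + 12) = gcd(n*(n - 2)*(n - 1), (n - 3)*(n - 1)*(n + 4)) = n - 1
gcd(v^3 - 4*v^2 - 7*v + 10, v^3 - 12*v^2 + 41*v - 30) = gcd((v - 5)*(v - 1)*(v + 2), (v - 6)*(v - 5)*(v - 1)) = v^2 - 6*v + 5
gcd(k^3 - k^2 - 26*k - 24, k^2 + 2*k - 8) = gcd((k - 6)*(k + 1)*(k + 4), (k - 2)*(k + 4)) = k + 4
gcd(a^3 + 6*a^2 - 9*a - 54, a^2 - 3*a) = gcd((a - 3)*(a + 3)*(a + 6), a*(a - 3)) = a - 3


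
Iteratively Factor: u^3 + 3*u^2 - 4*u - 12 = (u + 2)*(u^2 + u - 6) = (u - 2)*(u + 2)*(u + 3)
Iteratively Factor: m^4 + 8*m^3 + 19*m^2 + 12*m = (m + 3)*(m^3 + 5*m^2 + 4*m) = (m + 1)*(m + 3)*(m^2 + 4*m) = m*(m + 1)*(m + 3)*(m + 4)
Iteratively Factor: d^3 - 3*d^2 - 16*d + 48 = (d + 4)*(d^2 - 7*d + 12) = (d - 4)*(d + 4)*(d - 3)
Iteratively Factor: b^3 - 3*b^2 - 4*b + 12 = (b - 3)*(b^2 - 4) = (b - 3)*(b - 2)*(b + 2)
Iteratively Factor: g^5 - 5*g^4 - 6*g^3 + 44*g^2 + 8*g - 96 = (g - 4)*(g^4 - g^3 - 10*g^2 + 4*g + 24) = (g - 4)*(g + 2)*(g^3 - 3*g^2 - 4*g + 12) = (g - 4)*(g - 3)*(g + 2)*(g^2 - 4) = (g - 4)*(g - 3)*(g - 2)*(g + 2)*(g + 2)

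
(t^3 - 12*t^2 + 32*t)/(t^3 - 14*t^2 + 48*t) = (t - 4)/(t - 6)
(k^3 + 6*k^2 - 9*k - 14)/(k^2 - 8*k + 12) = (k^2 + 8*k + 7)/(k - 6)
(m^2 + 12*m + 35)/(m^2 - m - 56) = (m + 5)/(m - 8)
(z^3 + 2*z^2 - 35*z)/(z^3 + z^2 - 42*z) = (z - 5)/(z - 6)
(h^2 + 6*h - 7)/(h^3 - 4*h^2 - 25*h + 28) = (h + 7)/(h^2 - 3*h - 28)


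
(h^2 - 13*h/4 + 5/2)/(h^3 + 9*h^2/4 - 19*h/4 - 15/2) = (4*h - 5)/(4*h^2 + 17*h + 15)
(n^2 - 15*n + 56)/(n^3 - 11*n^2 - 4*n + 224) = 1/(n + 4)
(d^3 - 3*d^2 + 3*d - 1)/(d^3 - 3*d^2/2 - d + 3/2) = 2*(d^2 - 2*d + 1)/(2*d^2 - d - 3)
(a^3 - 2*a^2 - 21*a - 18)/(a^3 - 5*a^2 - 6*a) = (a + 3)/a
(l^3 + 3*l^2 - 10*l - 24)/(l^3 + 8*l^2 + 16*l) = (l^2 - l - 6)/(l*(l + 4))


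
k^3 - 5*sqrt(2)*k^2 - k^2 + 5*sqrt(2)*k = k*(k - 1)*(k - 5*sqrt(2))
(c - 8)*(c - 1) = c^2 - 9*c + 8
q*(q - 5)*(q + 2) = q^3 - 3*q^2 - 10*q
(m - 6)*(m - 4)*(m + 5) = m^3 - 5*m^2 - 26*m + 120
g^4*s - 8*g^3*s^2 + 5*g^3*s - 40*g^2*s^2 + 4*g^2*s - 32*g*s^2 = g*(g + 4)*(g - 8*s)*(g*s + s)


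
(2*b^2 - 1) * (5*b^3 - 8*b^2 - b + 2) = 10*b^5 - 16*b^4 - 7*b^3 + 12*b^2 + b - 2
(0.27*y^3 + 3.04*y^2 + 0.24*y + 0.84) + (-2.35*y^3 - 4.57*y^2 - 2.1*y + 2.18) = -2.08*y^3 - 1.53*y^2 - 1.86*y + 3.02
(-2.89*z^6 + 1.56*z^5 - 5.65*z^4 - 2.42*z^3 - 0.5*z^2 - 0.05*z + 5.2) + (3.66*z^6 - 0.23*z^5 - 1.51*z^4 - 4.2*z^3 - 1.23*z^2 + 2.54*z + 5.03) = 0.77*z^6 + 1.33*z^5 - 7.16*z^4 - 6.62*z^3 - 1.73*z^2 + 2.49*z + 10.23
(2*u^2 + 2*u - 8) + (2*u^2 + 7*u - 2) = 4*u^2 + 9*u - 10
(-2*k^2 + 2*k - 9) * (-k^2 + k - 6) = 2*k^4 - 4*k^3 + 23*k^2 - 21*k + 54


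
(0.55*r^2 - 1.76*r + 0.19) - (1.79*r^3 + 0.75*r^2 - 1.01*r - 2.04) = -1.79*r^3 - 0.2*r^2 - 0.75*r + 2.23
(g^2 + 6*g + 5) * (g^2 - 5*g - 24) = g^4 + g^3 - 49*g^2 - 169*g - 120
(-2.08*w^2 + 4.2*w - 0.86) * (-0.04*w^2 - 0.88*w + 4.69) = 0.0832*w^4 + 1.6624*w^3 - 13.4168*w^2 + 20.4548*w - 4.0334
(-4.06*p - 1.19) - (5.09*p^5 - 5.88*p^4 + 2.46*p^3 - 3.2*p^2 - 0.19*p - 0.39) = -5.09*p^5 + 5.88*p^4 - 2.46*p^3 + 3.2*p^2 - 3.87*p - 0.8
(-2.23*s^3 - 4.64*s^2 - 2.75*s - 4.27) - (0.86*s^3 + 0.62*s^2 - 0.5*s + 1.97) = -3.09*s^3 - 5.26*s^2 - 2.25*s - 6.24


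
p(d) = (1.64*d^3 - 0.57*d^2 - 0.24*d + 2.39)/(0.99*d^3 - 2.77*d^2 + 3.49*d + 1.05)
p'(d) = (-2.97*d^2 + 5.54*d - 3.49)*(1.64*d^3 - 0.57*d^2 - 0.24*d + 2.39)/(0.99*d^3 - 2.77*d^2 + 3.49*d + 1.05)^2 + (4.92*d^2 - 1.14*d - 0.24)/(0.99*d^3 - 2.77*d^2 + 3.49*d + 1.05)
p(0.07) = 1.85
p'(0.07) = -4.73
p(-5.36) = 1.06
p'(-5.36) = -0.09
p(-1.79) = 0.43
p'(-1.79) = -0.39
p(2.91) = 3.07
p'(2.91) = -0.03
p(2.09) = 2.72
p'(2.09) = 1.06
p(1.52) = 1.88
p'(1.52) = 1.68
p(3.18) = 3.04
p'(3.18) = -0.16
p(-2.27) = 0.59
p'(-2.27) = -0.28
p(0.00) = 2.28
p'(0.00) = -7.79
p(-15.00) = 1.41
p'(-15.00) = -0.02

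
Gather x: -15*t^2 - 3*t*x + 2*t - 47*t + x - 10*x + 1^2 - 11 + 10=-15*t^2 - 45*t + x*(-3*t - 9)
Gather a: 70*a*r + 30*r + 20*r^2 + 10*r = 70*a*r + 20*r^2 + 40*r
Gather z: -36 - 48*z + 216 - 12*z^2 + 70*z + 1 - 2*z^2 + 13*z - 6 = -14*z^2 + 35*z + 175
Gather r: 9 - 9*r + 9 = 18 - 9*r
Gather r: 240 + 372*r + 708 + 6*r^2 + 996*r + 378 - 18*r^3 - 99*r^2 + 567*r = -18*r^3 - 93*r^2 + 1935*r + 1326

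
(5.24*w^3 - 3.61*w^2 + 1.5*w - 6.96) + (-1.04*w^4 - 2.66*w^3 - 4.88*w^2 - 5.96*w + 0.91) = -1.04*w^4 + 2.58*w^3 - 8.49*w^2 - 4.46*w - 6.05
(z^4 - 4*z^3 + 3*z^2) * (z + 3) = z^5 - z^4 - 9*z^3 + 9*z^2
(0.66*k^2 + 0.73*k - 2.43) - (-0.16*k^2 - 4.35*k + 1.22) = 0.82*k^2 + 5.08*k - 3.65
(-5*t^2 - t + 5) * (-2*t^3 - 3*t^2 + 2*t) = 10*t^5 + 17*t^4 - 17*t^3 - 17*t^2 + 10*t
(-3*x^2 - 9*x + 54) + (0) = -3*x^2 - 9*x + 54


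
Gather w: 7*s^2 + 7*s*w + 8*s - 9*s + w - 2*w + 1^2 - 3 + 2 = 7*s^2 - s + w*(7*s - 1)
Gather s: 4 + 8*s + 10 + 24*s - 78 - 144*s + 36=-112*s - 28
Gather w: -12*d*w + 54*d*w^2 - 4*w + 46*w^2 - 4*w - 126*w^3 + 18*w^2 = -126*w^3 + w^2*(54*d + 64) + w*(-12*d - 8)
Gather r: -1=-1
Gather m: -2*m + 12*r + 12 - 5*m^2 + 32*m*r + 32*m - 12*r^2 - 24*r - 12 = -5*m^2 + m*(32*r + 30) - 12*r^2 - 12*r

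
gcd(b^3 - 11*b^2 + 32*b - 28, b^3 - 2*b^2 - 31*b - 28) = b - 7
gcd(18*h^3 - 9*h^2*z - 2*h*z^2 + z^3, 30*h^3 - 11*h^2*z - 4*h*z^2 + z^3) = -6*h^2 + h*z + z^2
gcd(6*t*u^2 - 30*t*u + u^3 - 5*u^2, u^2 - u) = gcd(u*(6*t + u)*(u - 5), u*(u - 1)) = u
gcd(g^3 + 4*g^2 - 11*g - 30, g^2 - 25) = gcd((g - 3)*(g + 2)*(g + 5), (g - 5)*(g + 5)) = g + 5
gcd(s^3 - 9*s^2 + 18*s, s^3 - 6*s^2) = s^2 - 6*s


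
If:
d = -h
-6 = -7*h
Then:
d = -6/7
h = 6/7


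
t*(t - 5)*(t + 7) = t^3 + 2*t^2 - 35*t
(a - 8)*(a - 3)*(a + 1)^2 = a^4 - 9*a^3 + 3*a^2 + 37*a + 24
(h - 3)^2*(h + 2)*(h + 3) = h^4 - h^3 - 15*h^2 + 9*h + 54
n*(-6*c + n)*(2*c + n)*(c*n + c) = -12*c^3*n^2 - 12*c^3*n - 4*c^2*n^3 - 4*c^2*n^2 + c*n^4 + c*n^3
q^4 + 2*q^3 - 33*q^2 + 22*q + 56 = (q - 4)*(q - 2)*(q + 1)*(q + 7)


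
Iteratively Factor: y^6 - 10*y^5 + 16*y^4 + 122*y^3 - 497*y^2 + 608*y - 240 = (y - 5)*(y^5 - 5*y^4 - 9*y^3 + 77*y^2 - 112*y + 48) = (y - 5)*(y - 1)*(y^4 - 4*y^3 - 13*y^2 + 64*y - 48) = (y - 5)*(y - 1)^2*(y^3 - 3*y^2 - 16*y + 48) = (y - 5)*(y - 4)*(y - 1)^2*(y^2 + y - 12) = (y - 5)*(y - 4)*(y - 1)^2*(y + 4)*(y - 3)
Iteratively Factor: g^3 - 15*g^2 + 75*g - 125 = (g - 5)*(g^2 - 10*g + 25) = (g - 5)^2*(g - 5)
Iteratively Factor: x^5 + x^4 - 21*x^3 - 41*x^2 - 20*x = (x + 4)*(x^4 - 3*x^3 - 9*x^2 - 5*x) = (x - 5)*(x + 4)*(x^3 + 2*x^2 + x) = (x - 5)*(x + 1)*(x + 4)*(x^2 + x) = (x - 5)*(x + 1)^2*(x + 4)*(x)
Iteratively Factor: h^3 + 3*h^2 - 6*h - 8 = (h - 2)*(h^2 + 5*h + 4) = (h - 2)*(h + 4)*(h + 1)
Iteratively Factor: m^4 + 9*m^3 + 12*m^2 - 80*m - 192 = (m + 4)*(m^3 + 5*m^2 - 8*m - 48) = (m - 3)*(m + 4)*(m^2 + 8*m + 16) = (m - 3)*(m + 4)^2*(m + 4)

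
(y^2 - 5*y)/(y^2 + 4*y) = (y - 5)/(y + 4)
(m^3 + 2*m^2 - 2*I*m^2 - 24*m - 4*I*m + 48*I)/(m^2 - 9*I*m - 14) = (m^2 + 2*m - 24)/(m - 7*I)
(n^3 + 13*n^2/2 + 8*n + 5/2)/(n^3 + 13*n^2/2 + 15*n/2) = (2*n^2 + 3*n + 1)/(n*(2*n + 3))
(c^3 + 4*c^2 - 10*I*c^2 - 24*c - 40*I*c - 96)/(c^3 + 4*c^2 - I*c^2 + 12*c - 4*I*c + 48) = (c - 6*I)/(c + 3*I)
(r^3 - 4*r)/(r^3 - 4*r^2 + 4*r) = (r + 2)/(r - 2)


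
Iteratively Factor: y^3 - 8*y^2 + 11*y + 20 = (y - 5)*(y^2 - 3*y - 4) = (y - 5)*(y + 1)*(y - 4)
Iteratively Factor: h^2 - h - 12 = (h - 4)*(h + 3)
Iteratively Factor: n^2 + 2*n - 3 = (n + 3)*(n - 1)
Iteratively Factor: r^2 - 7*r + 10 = (r - 2)*(r - 5)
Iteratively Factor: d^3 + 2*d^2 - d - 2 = (d + 2)*(d^2 - 1) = (d - 1)*(d + 2)*(d + 1)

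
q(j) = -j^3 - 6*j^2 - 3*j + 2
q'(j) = -3*j^2 - 12*j - 3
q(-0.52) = 2.08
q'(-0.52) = 2.43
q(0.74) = -3.91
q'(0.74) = -13.52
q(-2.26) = -10.32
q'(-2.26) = 8.80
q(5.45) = -354.44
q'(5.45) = -157.51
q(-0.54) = 2.03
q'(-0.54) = 2.61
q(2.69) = -68.95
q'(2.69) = -56.99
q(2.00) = -36.00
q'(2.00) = -39.00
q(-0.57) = 1.95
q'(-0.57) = 2.87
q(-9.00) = 272.00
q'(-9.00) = -138.00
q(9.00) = -1240.00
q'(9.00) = -354.00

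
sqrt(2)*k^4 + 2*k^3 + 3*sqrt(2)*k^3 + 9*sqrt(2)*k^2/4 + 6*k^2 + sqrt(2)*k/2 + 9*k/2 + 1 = (k + 1/2)*(k + 2)*(k + sqrt(2))*(sqrt(2)*k + sqrt(2)/2)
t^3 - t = t*(t - 1)*(t + 1)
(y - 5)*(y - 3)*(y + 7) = y^3 - y^2 - 41*y + 105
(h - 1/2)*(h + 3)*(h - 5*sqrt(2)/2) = h^3 - 5*sqrt(2)*h^2/2 + 5*h^2/2 - 25*sqrt(2)*h/4 - 3*h/2 + 15*sqrt(2)/4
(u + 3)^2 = u^2 + 6*u + 9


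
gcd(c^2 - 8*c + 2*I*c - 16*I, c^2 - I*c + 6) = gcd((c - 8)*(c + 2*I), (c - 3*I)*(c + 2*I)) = c + 2*I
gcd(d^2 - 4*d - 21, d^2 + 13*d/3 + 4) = d + 3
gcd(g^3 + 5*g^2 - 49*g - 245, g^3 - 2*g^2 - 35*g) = g^2 - 2*g - 35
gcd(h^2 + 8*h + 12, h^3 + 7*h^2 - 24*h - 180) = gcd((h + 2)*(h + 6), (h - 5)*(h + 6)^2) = h + 6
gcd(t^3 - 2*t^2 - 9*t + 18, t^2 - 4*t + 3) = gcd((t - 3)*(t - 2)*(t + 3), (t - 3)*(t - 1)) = t - 3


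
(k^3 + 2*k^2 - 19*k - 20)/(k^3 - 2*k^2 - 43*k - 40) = (k - 4)/(k - 8)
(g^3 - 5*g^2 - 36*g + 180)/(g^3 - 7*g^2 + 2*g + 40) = (g^2 - 36)/(g^2 - 2*g - 8)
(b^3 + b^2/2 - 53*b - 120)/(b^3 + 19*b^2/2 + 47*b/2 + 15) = (b - 8)/(b + 1)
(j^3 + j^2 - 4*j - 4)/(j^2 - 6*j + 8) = (j^2 + 3*j + 2)/(j - 4)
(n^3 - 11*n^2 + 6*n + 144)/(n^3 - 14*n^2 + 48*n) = (n + 3)/n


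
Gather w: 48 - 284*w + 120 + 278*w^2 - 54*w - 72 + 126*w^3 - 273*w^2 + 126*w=126*w^3 + 5*w^2 - 212*w + 96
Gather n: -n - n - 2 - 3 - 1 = -2*n - 6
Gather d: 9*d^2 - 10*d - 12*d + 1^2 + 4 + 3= 9*d^2 - 22*d + 8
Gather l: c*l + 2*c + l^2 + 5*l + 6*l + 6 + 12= 2*c + l^2 + l*(c + 11) + 18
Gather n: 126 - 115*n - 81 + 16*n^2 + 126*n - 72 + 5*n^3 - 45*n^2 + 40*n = 5*n^3 - 29*n^2 + 51*n - 27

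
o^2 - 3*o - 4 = (o - 4)*(o + 1)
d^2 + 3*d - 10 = (d - 2)*(d + 5)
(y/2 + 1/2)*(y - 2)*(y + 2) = y^3/2 + y^2/2 - 2*y - 2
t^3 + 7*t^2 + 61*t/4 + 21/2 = (t + 3/2)*(t + 2)*(t + 7/2)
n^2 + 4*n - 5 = (n - 1)*(n + 5)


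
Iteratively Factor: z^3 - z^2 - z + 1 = (z - 1)*(z^2 - 1) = (z - 1)*(z + 1)*(z - 1)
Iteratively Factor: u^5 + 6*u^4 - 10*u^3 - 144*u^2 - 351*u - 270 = (u + 3)*(u^4 + 3*u^3 - 19*u^2 - 87*u - 90) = (u + 2)*(u + 3)*(u^3 + u^2 - 21*u - 45) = (u + 2)*(u + 3)^2*(u^2 - 2*u - 15) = (u + 2)*(u + 3)^3*(u - 5)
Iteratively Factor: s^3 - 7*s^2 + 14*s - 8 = (s - 1)*(s^2 - 6*s + 8) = (s - 2)*(s - 1)*(s - 4)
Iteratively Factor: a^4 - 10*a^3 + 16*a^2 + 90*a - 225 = (a + 3)*(a^3 - 13*a^2 + 55*a - 75) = (a - 5)*(a + 3)*(a^2 - 8*a + 15) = (a - 5)*(a - 3)*(a + 3)*(a - 5)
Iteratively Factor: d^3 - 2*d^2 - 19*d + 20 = (d - 1)*(d^2 - d - 20) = (d - 1)*(d + 4)*(d - 5)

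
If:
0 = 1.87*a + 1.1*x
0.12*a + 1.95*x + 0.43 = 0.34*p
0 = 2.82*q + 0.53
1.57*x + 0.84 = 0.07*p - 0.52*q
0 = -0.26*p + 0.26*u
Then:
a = 0.33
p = -1.79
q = -0.19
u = -1.79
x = -0.55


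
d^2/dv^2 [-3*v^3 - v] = -18*v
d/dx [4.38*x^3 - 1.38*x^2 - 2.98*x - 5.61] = 13.14*x^2 - 2.76*x - 2.98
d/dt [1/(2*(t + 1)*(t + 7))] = (-t - 4)/(t^4 + 16*t^3 + 78*t^2 + 112*t + 49)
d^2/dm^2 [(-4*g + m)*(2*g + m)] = 2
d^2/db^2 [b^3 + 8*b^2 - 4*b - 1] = 6*b + 16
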